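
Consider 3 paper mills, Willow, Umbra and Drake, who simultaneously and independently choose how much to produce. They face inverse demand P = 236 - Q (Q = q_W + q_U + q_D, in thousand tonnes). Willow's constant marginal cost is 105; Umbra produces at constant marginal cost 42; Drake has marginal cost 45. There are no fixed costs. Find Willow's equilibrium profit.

4

Willow's profit: π_W = (236 - Q)q_W - (105q_W). Setting ∂π_W/∂q_W = 0: 131 - 2q_W - (q_U + q_D) = 0.
Umbra's first-order condition: 194 - 2q_U - (q_W + q_D) = 0.
Drake's first-order condition: 191 - 2q_D - (q_W + q_U) = 0.
Adding the 3 conditions: 516 − 2Q − 2Q = 0, i.e. Q = 129.
Back-substituting: q_W = (131 − 129) = 2, q_U = (194 − 129) = 65, q_D = (191 − 129) = 62.
Price P = 236 - 129 = 107.
Willow's profit: (107 - 105)·2 = 4.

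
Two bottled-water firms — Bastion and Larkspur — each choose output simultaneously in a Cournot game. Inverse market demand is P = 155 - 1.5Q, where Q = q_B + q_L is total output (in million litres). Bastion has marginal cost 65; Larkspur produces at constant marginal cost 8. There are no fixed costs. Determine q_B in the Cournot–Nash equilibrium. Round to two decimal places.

Bastion's profit: π_B = (155 - 1.5Q)q_B - (65q_B). Setting ∂π_B/∂q_B = 0: 90 - 3q_B - (3/2)(q_L) = 0.
Larkspur's first-order condition: 147 - 3q_L - (3/2)(q_B) = 0.
Best responses: q_B = (90 - (3/2)q_L)/3, q_L = (147 - (3/2)q_B)/3.
Solving the pair: q_B = 22/3, q_L = 136/3.

7.33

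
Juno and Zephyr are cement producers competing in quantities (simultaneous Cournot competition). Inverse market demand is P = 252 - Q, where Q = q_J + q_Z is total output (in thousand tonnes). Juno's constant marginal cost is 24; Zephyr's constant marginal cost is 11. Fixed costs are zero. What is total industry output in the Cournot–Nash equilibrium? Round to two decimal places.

156.33

Juno's profit: π_J = (252 - Q)q_J - (24q_J). Setting ∂π_J/∂q_J = 0: 228 - 2q_J - (q_Z) = 0.
Zephyr's profit: π_Z = (252 - Q)q_Z - (11q_Z). Setting ∂π_Z/∂q_Z = 0: 241 - 2q_Z - (q_J) = 0.
So q_J = (228 - q_Z)/2 and q_Z = (241 - q_J)/2.
Substituting one into the other gives q_J = 215/3 and q_Z = 254/3.
Total output Q = 215/3 + 254/3 = 469/3.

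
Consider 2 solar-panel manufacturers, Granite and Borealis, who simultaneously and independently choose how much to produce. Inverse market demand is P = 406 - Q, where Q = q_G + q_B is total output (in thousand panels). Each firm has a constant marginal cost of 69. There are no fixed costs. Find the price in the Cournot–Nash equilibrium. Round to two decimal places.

181.33

A representative firm's profit is π_i = q_i(406 - Q) - 69q_i.
Setting ∂π_i/∂q_i = 0 with rivals' quantities fixed: 337 - 2q_i - q_j = 0.
With identical firms every q_j equals q_i, so q_j = q_i and 337 = 3q_i, giving q_i = 337/3.
Total output Q = 674/3, so price P = 406 - 674/3 = 544/3.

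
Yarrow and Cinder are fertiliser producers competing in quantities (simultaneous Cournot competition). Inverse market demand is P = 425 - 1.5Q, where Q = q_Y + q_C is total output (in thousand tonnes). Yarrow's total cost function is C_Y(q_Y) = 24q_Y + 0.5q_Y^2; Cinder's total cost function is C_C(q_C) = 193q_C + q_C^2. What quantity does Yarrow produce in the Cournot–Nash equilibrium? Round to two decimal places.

93.35

Yarrow's profit: π_Y = (425 - 1.5Q)q_Y - (24q_Y + (1/2)q_Y²). Setting ∂π_Y/∂q_Y = 0: 401 - 4q_Y - (3/2)(q_C) = 0.
Cinder's profit: π_C = (425 - 1.5Q)q_C - (193q_C + q_C²). Setting ∂π_C/∂q_C = 0: 232 - 5q_C - (3/2)(q_Y) = 0.
Best responses: q_Y = (401 - (3/2)q_C)/4, q_C = (232 - (3/2)q_Y)/5.
Solving the pair: q_Y = 93.3521, q_C = 1306/71.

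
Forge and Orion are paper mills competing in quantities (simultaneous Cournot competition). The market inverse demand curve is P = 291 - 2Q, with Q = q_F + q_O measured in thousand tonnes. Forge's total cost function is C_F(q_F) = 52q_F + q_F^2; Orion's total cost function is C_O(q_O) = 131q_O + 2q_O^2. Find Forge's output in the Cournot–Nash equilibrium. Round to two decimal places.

Forge's profit: π_F = (291 - 2Q)q_F - (52q_F + q_F²). Setting ∂π_F/∂q_F = 0: 239 - 6q_F - 2(q_O) = 0.
Orion's profit: π_O = (291 - 2Q)q_O - (131q_O + 2q_O²). Setting ∂π_O/∂q_O = 0: 160 - 8q_O - 2(q_F) = 0.
So q_F = (239 - 2q_O)/6 and q_O = (160 - 2q_F)/8.
Substituting one into the other gives q_F = 398/11 and q_O = 241/22.

36.18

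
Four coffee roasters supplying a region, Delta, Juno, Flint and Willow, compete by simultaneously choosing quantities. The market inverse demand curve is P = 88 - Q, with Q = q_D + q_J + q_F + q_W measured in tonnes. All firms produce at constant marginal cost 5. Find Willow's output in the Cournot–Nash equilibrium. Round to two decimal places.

16.60

Each firm earns π_i = (88 - Q)q_i - 5q_i.
Setting ∂π_i/∂q_i = 0 with rivals' quantities fixed: 83 - 2q_i - Σ_{j≠i} q_j = 0.
With identical firms every q_j equals q_i, so Σ_{j≠i} q_j = 3q_i and 83 = 5q_i, giving q_i = 83/5.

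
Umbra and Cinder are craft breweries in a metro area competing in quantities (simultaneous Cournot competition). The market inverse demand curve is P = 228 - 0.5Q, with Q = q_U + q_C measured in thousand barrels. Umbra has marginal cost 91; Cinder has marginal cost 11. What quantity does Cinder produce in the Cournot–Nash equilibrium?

Umbra's profit: π_U = (228 - 0.5Q)q_U - (91q_U). Setting ∂π_U/∂q_U = 0: 137 - q_U - (1/2)(q_C) = 0.
Cinder's first-order condition: 217 - q_C - (1/2)(q_U) = 0.
So q_U = (137 - (1/2)q_C) and q_C = (217 - (1/2)q_U).
Solving the pair: q_U = 38, q_C = 198.

198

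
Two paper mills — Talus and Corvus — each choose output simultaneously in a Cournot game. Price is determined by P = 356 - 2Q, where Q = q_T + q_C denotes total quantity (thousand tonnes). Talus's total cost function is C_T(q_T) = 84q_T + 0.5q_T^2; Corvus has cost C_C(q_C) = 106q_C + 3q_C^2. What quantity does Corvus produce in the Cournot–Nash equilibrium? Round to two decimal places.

15.35

Talus's profit: π_T = (356 - 2Q)q_T - (84q_T + (1/2)q_T²). Setting ∂π_T/∂q_T = 0: 272 - 5q_T - 2(q_C) = 0.
Corvus's profit: π_C = (356 - 2Q)q_C - (106q_C + 3q_C²). Setting ∂π_C/∂q_C = 0: 250 - 10q_C - 2(q_T) = 0.
Best responses: q_T = (272 - 2q_C)/5, q_C = (250 - 2q_T)/10.
Substituting one into the other gives q_T = 1110/23 and q_C = 353/23.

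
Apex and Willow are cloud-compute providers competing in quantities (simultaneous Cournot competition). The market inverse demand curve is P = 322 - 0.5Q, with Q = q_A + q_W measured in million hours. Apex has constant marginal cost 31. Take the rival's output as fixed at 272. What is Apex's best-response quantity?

With the rival's output fixed at 272, Apex's profit is π_A = (322 - (1/2)·272 - (1/2)q_A)q_A - (31q_A) = (186 - (1/2)q_A)q_A - (31q_A).
∂π_A/∂q_A = 155 - q_A = 0, so q_A = 155.

155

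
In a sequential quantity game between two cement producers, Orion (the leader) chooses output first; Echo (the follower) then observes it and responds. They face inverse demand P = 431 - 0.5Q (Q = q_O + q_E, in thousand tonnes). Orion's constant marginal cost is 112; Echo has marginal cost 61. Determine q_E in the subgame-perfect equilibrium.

236

Solve by backward induction. Given q_O, the follower Echo maximises π_E = (431 - (1/2)q_O - (1/2)q_E)q_E - 61q_E.
∂π_E/∂q_E = 370 - (1/2)q_O - q_E = 0 gives the reaction function q_E = (370 - (1/2)q_O).
Orion substitutes q_E(q_O) into its own profit: π_O = q_O(431 - (1/2)q_O - (370 - (1/2)q_O)/2) - 112q_O = (246 - (1/4)q_O)q_O - 112q_O.
The leader's first-order condition 134 - (1/2)q_O = 0 yields q_O = 268.
Then q_E = (370 - (1/2)·268) = 236.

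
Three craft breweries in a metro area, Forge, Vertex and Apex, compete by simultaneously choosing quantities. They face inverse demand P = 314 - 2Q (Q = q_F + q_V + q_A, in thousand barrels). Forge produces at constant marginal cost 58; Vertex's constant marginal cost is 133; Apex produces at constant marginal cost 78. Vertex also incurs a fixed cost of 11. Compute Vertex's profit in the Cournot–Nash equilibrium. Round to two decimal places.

Forge's profit: π_F = (314 - 2Q)q_F - (58q_F). Setting ∂π_F/∂q_F = 0: 256 - 4q_F - 2(q_V + q_A) = 0.
Vertex's first-order condition: 181 - 4q_V - 2(q_F + q_A) = 0.
Apex's first-order condition: 236 - 4q_A - 2(q_F + q_V) = 0.
Adding the 3 first-order conditions: 673 − 8Q = 0, so Q = 673/8.
Back-substituting: q_F = (256 − 673/4)/2 = 351/8, q_V = (181 − 673/4)/2 = 51/8, q_A = (236 − 673/4)/2 = 271/8.
Price P = 314 - 2·(673/8) = 583/4.
Vertex's profit: (583/4 - 133)·(51/8) - 11 = 70.2813.

70.28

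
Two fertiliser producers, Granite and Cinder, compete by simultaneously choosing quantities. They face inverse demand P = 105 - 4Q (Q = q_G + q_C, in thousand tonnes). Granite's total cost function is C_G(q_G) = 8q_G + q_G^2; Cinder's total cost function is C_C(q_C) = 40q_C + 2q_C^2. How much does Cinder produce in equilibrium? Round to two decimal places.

2.52

Granite's profit: π_G = (105 - 4Q)q_G - (8q_G + q_G²). Setting ∂π_G/∂q_G = 0: 97 - 10q_G - 4(q_C) = 0.
Cinder's first-order condition: 65 - 12q_C - 4(q_G) = 0.
Rearranging gives the reaction functions q_G = (97 - 4q_C)/10 and q_C = (65 - 4q_G)/12.
Solving the pair: q_G = 113/13, q_C = 131/52.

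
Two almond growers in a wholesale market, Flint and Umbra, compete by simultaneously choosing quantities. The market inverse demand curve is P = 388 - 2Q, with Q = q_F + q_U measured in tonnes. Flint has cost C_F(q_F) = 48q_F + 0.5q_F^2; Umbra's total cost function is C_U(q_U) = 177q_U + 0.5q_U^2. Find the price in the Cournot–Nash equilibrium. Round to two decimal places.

230.57

Flint's profit: π_F = (388 - 2Q)q_F - (48q_F + (1/2)q_F²). Setting ∂π_F/∂q_F = 0: 340 - 5q_F - 2(q_U) = 0.
Umbra's profit: π_U = (388 - 2Q)q_U - (177q_U + (1/2)q_U²). Setting ∂π_U/∂q_U = 0: 211 - 5q_U - 2(q_F) = 0.
Best responses: q_F = (340 - 2q_U)/5, q_U = (211 - 2q_F)/5.
Substituting one into the other gives q_F = 426/7 and q_U = 125/7.
Total output Q = 551/7, so price P = 388 - 2·(551/7) = 1614/7.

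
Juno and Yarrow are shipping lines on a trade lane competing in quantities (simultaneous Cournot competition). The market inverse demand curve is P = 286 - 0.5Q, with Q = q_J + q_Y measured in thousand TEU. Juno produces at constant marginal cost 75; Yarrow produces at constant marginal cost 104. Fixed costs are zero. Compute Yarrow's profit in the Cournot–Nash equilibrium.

Juno's profit: π_J = (286 - 0.5Q)q_J - (75q_J). Setting ∂π_J/∂q_J = 0: 211 - q_J - (1/2)(q_Y) = 0.
Yarrow's first-order condition: 182 - q_Y - (1/2)(q_J) = 0.
Rearranging gives the reaction functions q_J = (211 - (1/2)q_Y) and q_Y = (182 - (1/2)q_J).
Solving the pair: q_J = 160, q_Y = 102.
Price P = 286 - (1/2)·262 = 155.
Yarrow's profit: (155 - 104)·102 = 5202.

5202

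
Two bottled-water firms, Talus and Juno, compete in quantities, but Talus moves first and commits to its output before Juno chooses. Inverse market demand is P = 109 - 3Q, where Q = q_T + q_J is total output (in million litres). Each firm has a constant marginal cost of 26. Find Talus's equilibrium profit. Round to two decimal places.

287.04

Solve by backward induction. Given q_T, the follower Juno maximises π_J = (109 - 3q_T - 3q_J)q_J - 26q_J.
∂π_J/∂q_J = 83 - 3q_T - 6q_J = 0 gives the reaction function q_J = (83 - 3q_T)/6.
The leader anticipates this reaction. Substituting into P = 109 - 3Q gives P = 135/2 - (3/2)q_T, so π_T = (135/2 - (3/2)q_T)q_T - 26q_T.
The leader's first-order condition 83/2 - 3q_T = 0 yields q_T = 83/6.
Then q_J = (83 - 3·(83/6))/6 = 83/12.
Price P = 109 - 3·(83/4) = 187/4.
Talus's profit: (187/4 - 26)·(83/6) = 287.0417.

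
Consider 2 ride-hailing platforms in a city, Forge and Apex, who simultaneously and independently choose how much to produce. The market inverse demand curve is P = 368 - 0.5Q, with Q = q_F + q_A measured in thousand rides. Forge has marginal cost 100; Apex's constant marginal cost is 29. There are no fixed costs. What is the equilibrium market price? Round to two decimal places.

165.67

Forge's profit: π_F = (368 - 0.5Q)q_F - (100q_F). Setting ∂π_F/∂q_F = 0: 268 - q_F - (1/2)(q_A) = 0.
Apex's profit: π_A = (368 - 0.5Q)q_A - (29q_A). Setting ∂π_A/∂q_A = 0: 339 - q_A - (1/2)(q_F) = 0.
Rearranging gives the reaction functions q_F = (268 - (1/2)q_A) and q_A = (339 - (1/2)q_F).
Solving the pair: q_F = 394/3, q_A = 820/3.
Total output Q = 1214/3, so price P = 368 - (1/2)·(1214/3) = 497/3.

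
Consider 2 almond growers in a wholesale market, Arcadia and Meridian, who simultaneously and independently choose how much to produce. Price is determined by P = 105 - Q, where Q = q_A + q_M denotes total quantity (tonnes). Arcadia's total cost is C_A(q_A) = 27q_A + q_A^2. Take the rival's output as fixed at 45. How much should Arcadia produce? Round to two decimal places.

With the rival's output fixed at 45, Arcadia's profit is π_A = (105 - 45 - q_A)q_A - (27q_A + q_A²) = (60 - q_A)q_A - (27q_A + q_A²).
∂π_A/∂q_A = 33 - 4q_A = 0, so q_A = 33/4.

8.25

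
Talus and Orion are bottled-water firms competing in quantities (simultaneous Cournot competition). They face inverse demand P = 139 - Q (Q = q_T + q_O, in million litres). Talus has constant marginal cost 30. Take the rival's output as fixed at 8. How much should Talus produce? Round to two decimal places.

50.50

With the rival's output fixed at 8, Talus's profit is π_T = (139 - 8 - q_T)q_T - (30q_T) = (131 - q_T)q_T - (30q_T).
∂π_T/∂q_T = 101 - 2q_T = 0, so q_T = 101/2.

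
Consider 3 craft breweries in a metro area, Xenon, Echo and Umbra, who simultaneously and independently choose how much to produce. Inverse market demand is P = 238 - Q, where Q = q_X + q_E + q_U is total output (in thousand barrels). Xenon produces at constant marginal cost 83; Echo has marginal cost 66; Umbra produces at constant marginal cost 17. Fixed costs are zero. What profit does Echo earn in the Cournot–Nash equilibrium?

1225

Xenon's profit: π_X = (238 - Q)q_X - (83q_X). Setting ∂π_X/∂q_X = 0: 155 - 2q_X - (q_E + q_U) = 0.
Echo's first-order condition: 172 - 2q_E - (q_X + q_U) = 0.
Umbra's first-order condition: 221 - 2q_U - (q_X + q_E) = 0.
Adding the 3 first-order conditions: 548 − 4Q = 0, so Q = 137.
Back-substituting: q_X = (155 − 137) = 18, q_E = (172 − 137) = 35, q_U = (221 − 137) = 84.
Price P = 238 - 137 = 101.
Echo's profit: (101 - 66)·35 = 1225.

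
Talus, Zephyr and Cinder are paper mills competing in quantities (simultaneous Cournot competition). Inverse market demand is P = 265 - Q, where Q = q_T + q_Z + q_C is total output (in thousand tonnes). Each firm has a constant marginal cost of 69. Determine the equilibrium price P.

118

A representative firm's profit is π_i = q_i(265 - Q) - 69q_i.
First-order condition (treating rivals' output as given): 196 - 2q_i - Σ_{j≠i} q_j = 0.
With identical firms every q_j equals q_i, so Σ_{j≠i} q_j = 2q_i and 196 = 4q_i, giving q_i = 49.
Total output Q = 147, so price P = 265 - 147 = 118.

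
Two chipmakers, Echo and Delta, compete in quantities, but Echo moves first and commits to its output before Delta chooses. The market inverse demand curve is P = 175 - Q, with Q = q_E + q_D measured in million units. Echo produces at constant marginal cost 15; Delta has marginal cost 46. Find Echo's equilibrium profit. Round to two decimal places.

4560.13

The follower Delta best-responds to any q_E: π_D = (175 - Q)q_D - 46q_D.
∂π_D/∂q_D = 129 - q_E - 2q_D = 0 gives the reaction function q_D = (129 - q_E)/2.
The leader anticipates this reaction. Substituting into P = 175 - Q gives P = 221/2 - (1/2)q_E, so π_E = (221/2 - (1/2)q_E)q_E - 15q_E.
The leader's first-order condition 191/2 - q_E = 0 yields q_E = 191/2.
Then q_D = (129 - 191/2)/2 = 67/4.
Price P = 175 - 449/4 = 251/4.
Echo's profit: (251/4 - 15)·(191/2) = 4560.1250.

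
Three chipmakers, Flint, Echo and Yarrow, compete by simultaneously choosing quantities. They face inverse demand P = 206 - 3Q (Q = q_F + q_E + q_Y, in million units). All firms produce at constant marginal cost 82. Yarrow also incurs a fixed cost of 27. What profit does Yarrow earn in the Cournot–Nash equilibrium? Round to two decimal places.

A representative firm's profit is π_i = q_i(206 - 3Q) - 82q_i.
First-order condition (treating rivals' output as given): 124 - 6q_i - 3·Σ_{j≠i} q_j = 0.
With identical firms every q_j equals q_i, so Σ_{j≠i} q_j = 2q_i and 124 = 12q_i, giving q_i = 31/3.
Price P = 206 - 3·31 = 113.
Yarrow's profit: (113 - 82)·(31/3) - 27 = 880/3.

293.33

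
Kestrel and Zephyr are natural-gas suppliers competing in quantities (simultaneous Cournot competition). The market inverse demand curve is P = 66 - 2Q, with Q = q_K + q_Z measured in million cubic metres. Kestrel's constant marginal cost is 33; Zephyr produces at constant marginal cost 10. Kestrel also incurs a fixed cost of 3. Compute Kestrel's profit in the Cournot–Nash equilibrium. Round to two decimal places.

Kestrel's profit: π_K = (66 - 2Q)q_K - (33q_K). Setting ∂π_K/∂q_K = 0: 33 - 4q_K - 2(q_Z) = 0.
Zephyr's profit: π_Z = (66 - 2Q)q_Z - (10q_Z). Setting ∂π_Z/∂q_Z = 0: 56 - 4q_Z - 2(q_K) = 0.
So q_K = (33 - 2q_Z)/4 and q_Z = (56 - 2q_K)/4.
Solving the pair: q_K = 5/3, q_Z = 79/6.
Price P = 66 - 2·(89/6) = 109/3.
Kestrel's profit: (109/3 - 33)·(5/3) - 3 = 23/9.

2.56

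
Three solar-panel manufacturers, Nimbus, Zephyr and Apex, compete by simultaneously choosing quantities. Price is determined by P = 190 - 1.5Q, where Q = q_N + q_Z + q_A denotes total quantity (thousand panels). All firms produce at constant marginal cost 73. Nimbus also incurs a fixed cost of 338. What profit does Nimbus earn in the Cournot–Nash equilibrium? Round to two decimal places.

232.38

A representative firm's profit is π_i = q_i(190 - 1.5Q) - 73q_i.
First-order condition (treating rivals' output as given): 117 - 3q_i - (3/2)·Σ_{j≠i} q_j = 0.
With identical firms every q_j equals q_i, so Σ_{j≠i} q_j = 2q_i and 117 = 6q_i, giving q_i = 39/2.
Price P = 190 - (3/2)·(117/2) = 409/4.
Nimbus's profit: (409/4 - 73)·(39/2) - 338 = 1859/8.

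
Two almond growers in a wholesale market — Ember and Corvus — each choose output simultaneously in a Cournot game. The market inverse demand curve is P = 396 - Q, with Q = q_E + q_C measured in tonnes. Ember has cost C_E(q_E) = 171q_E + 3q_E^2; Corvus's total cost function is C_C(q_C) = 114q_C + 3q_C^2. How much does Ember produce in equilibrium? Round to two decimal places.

24.10

Ember's profit: π_E = (396 - Q)q_E - (171q_E + 3q_E²). Setting ∂π_E/∂q_E = 0: 225 - 8q_E - (q_C) = 0.
Corvus's first-order condition: 282 - 8q_C - (q_E) = 0.
So q_E = (225 - q_C)/8 and q_C = (282 - q_E)/8.
Solving the pair: q_E = 506/21, q_C = 677/21.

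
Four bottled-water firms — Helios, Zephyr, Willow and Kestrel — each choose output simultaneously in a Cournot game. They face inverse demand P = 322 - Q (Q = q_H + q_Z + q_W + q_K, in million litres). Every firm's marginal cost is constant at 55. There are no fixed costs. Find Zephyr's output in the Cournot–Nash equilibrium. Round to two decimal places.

53.40

A representative firm's profit is π_i = q_i(322 - Q) - 55q_i.
Setting ∂π_i/∂q_i = 0 with rivals' quantities fixed: 267 - 2q_i - Σ_{j≠i} q_j = 0.
With identical firms every q_j equals q_i, so Σ_{j≠i} q_j = 3q_i and 267 = 5q_i, giving q_i = 267/5.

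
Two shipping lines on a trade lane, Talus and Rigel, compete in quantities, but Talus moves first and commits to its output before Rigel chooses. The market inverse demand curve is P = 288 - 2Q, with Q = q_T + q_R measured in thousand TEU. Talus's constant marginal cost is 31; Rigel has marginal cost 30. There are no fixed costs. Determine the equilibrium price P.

95

The follower Rigel best-responds to any q_T: π_R = (288 - 2Q)q_R - 30q_R.
Setting the follower's marginal profit to zero, 258 - 2q_T - 4q_R = 0, i.e. q_R = (258 - 2q_T)/4.
The leader anticipates this reaction. Substituting into P = 288 - 2Q gives P = 159 - q_T, so π_T = (159 - q_T)q_T - 31q_T.
The leader's first-order condition 128 - 2q_T = 0 yields q_T = 64.
Then q_R = (258 - 2·64)/4 = 65/2.
Total output Q = 193/2, so price P = 288 - 2·(193/2) = 95.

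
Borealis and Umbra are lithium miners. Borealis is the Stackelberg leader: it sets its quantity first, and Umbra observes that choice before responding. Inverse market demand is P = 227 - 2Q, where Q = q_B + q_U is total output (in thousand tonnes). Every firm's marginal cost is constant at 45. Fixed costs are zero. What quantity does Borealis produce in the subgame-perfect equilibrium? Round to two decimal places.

45.50

The follower Umbra best-responds to any q_B: π_U = (227 - 2Q)q_U - 45q_U.
Follower FOC: 182 - 2q_B - 4q_U = 0, so q_U(q_B) = (182 - 2q_B)/4.
The leader anticipates this reaction. Substituting into P = 227 - 2Q gives P = 136 - q_B, so π_B = (136 - q_B)q_B - 45q_B.
The leader's first-order condition 91 - 2q_B = 0 yields q_B = 91/2.
Then q_U = (182 - 2·(91/2))/4 = 91/4.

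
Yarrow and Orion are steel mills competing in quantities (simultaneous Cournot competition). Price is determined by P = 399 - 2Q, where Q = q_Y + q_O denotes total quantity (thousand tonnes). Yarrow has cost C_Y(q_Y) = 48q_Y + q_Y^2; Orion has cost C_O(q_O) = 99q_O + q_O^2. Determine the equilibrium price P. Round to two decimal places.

236.25

Yarrow's profit: π_Y = (399 - 2Q)q_Y - (48q_Y + q_Y²). Setting ∂π_Y/∂q_Y = 0: 351 - 6q_Y - 2(q_O) = 0.
Orion's first-order condition: 300 - 6q_O - 2(q_Y) = 0.
So q_Y = (351 - 2q_O)/6 and q_O = (300 - 2q_Y)/6.
Substituting one into the other gives q_Y = 753/16 and q_O = 549/16.
Total output Q = 651/8, so price P = 399 - 2·(651/8) = 945/4.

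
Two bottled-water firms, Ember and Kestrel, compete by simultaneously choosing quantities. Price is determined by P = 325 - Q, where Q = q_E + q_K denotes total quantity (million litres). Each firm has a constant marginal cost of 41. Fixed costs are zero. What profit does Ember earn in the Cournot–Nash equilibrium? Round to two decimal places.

Each firm earns π_i = (325 - Q)q_i - 41q_i.
Setting ∂π_i/∂q_i = 0 with rivals' quantities fixed: 284 - 2q_i - q_j = 0.
With identical firms every q_j equals q_i, so q_j = q_i and 284 = 3q_i, giving q_i = 284/3.
Price P = 325 - 568/3 = 407/3.
Ember's profit: (407/3 - 41)·(284/3) = 8961.7778.

8961.78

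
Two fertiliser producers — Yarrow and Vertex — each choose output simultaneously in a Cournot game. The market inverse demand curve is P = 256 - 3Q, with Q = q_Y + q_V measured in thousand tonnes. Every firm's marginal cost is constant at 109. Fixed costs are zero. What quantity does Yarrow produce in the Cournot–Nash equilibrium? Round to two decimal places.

16.33

A representative firm's profit is π_i = q_i(256 - 3Q) - 109q_i.
Setting ∂π_i/∂q_i = 0 with rivals' quantities fixed: 147 - 6q_i - 3q_j = 0.
With identical firms every q_j equals q_i, so q_j = q_i and 147 = 9q_i, giving q_i = 49/3.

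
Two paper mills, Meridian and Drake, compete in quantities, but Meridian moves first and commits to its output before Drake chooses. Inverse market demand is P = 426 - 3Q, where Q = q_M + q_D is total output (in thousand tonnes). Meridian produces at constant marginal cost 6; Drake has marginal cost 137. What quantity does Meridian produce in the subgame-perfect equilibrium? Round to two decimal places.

91.83

The follower Drake best-responds to any q_M: π_D = (426 - 3Q)q_D - 137q_D.
Setting the follower's marginal profit to zero, 289 - 3q_M - 6q_D = 0, i.e. q_D = (289 - 3q_M)/6.
The leader anticipates this reaction. Substituting into P = 426 - 3Q gives P = 563/2 - (3/2)q_M, so π_M = (563/2 - (3/2)q_M)q_M - 6q_M.
Leader FOC: 551/2 - 3q_M = 0, so q_M = 551/6.
Then q_D = (289 - 3·(551/6))/6 = 9/4.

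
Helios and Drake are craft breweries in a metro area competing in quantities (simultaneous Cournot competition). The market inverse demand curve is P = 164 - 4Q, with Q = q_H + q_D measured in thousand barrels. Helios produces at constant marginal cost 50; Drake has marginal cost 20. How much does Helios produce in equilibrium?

Helios's profit: π_H = (164 - 4Q)q_H - (50q_H). Setting ∂π_H/∂q_H = 0: 114 - 8q_H - 4(q_D) = 0.
Drake's first-order condition: 144 - 8q_D - 4(q_H) = 0.
Best responses: q_H = (114 - 4q_D)/8, q_D = (144 - 4q_H)/8.
Substituting one into the other gives q_H = 7 and q_D = 29/2.

7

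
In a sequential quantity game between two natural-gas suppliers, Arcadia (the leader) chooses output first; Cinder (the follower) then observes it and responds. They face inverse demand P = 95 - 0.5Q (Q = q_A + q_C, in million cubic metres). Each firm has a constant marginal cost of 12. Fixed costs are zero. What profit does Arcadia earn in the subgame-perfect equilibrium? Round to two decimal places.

1722.25

The follower Cinder best-responds to any q_A: π_C = (95 - 0.5Q)q_C - 12q_C.
∂π_C/∂q_C = 83 - (1/2)q_A - q_C = 0 gives the reaction function q_C = (83 - (1/2)q_A).
The leader anticipates this reaction. Substituting into P = 95 - 0.5Q gives P = 107/2 - (1/4)q_A, so π_A = (107/2 - (1/4)q_A)q_A - 12q_A.
Leader FOC: 83/2 - (1/2)q_A = 0, so q_A = 83.
Then q_C = (83 - (1/2)·83) = 83/2.
Price P = 95 - (1/2)·(249/2) = 131/4.
Arcadia's profit: (131/4 - 12)·83 = 1722.2500.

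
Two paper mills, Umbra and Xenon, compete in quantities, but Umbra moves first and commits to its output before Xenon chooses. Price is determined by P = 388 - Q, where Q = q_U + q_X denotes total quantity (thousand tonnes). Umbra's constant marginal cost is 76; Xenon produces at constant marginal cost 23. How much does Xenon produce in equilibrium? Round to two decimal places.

The follower Xenon best-responds to any q_U: π_X = (388 - Q)q_X - 23q_X.
Setting the follower's marginal profit to zero, 365 - q_U - 2q_X = 0, i.e. q_X = (365 - q_U)/2.
Umbra substitutes q_X(q_U) into its own profit: π_U = q_U(388 - q_U - (365 - q_U)/2) - 76q_U = (411/2 - (1/2)q_U)q_U - 76q_U.
Maximising: ∂π_U/∂q_U = 259/2 - q_U = 0, giving q_U = 259/2.
Then q_X = (365 - 259/2)/2 = 471/4.

117.75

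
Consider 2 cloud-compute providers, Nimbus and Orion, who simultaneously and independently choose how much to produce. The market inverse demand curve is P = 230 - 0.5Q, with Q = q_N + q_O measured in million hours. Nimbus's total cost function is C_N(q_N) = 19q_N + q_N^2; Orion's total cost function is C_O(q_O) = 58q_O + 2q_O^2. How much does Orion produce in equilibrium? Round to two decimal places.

Nimbus's profit: π_N = (230 - 0.5Q)q_N - (19q_N + q_N²). Setting ∂π_N/∂q_N = 0: 211 - 3q_N - (1/2)(q_O) = 0.
Orion's profit: π_O = (230 - 0.5Q)q_O - (58q_O + 2q_O²). Setting ∂π_O/∂q_O = 0: 172 - 5q_O - (1/2)(q_N) = 0.
Rearranging gives the reaction functions q_N = (211 - (1/2)q_O)/3 and q_O = (172 - (1/2)q_N)/5.
Solving the pair: q_N = 65.6949, q_O = 1642/59.

27.83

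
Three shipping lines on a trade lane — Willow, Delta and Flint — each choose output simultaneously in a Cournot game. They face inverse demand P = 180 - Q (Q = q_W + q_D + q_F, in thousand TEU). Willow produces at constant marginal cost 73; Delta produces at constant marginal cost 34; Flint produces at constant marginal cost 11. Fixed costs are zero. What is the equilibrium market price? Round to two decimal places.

74.50

Willow's profit: π_W = (180 - Q)q_W - (73q_W). Setting ∂π_W/∂q_W = 0: 107 - 2q_W - (q_D + q_F) = 0.
Delta's profit: π_D = (180 - Q)q_D - (34q_D). Setting ∂π_D/∂q_D = 0: 146 - 2q_D - (q_W + q_F) = 0.
Flint's profit: π_F = (180 - Q)q_F - (11q_F). Setting ∂π_F/∂q_F = 0: 169 - 2q_F - (q_W + q_D) = 0.
Summing all 3 equations gives 422 − 4Q = 0, hence Q = 211/2.
Back-substituting: q_W = (107 − 211/2) = 3/2, q_D = (146 − 211/2) = 81/2, q_F = (169 − 211/2) = 127/2.
Total output Q = 211/2, so price P = 180 - 211/2 = 149/2.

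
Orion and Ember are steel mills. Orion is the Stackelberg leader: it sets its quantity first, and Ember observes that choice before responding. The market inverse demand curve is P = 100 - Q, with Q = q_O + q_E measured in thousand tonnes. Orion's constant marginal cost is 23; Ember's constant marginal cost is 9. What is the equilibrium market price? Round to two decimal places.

Solve by backward induction. Given q_O, the follower Ember maximises π_E = (100 - q_O - q_E)q_E - 9q_E.
∂π_E/∂q_E = 91 - q_O - 2q_E = 0 gives the reaction function q_E = (91 - q_O)/2.
The leader anticipates this reaction. Substituting into P = 100 - Q gives P = 109/2 - (1/2)q_O, so π_O = (109/2 - (1/2)q_O)q_O - 23q_O.
Leader FOC: 63/2 - q_O = 0, so q_O = 63/2.
Then q_E = (91 - 63/2)/2 = 119/4.
Total output Q = 245/4, so price P = 100 - 245/4 = 155/4.

38.75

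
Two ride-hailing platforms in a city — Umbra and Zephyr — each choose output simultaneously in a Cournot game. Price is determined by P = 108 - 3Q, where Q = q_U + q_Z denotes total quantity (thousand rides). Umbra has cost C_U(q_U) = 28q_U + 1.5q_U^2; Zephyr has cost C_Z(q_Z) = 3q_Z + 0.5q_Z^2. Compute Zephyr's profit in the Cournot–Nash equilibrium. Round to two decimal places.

Umbra's profit: π_U = (108 - 3Q)q_U - (28q_U + (3/2)q_U²). Setting ∂π_U/∂q_U = 0: 80 - 9q_U - 3(q_Z) = 0.
Zephyr's profit: π_Z = (108 - 3Q)q_Z - (3q_Z + (1/2)q_Z²). Setting ∂π_Z/∂q_Z = 0: 105 - 7q_Z - 3(q_U) = 0.
Rearranging gives the reaction functions q_U = (80 - 3q_Z)/9 and q_Z = (105 - 3q_U)/7.
Substituting one into the other gives q_U = 245/54 and q_Z = 235/18.
Price P = 108 - 3·(475/27) = 497/9.
Zephyr's profit: (497/9)·(235/18) - 3·(235/18) - (1/2)(235/18)² = 596.5664.

596.57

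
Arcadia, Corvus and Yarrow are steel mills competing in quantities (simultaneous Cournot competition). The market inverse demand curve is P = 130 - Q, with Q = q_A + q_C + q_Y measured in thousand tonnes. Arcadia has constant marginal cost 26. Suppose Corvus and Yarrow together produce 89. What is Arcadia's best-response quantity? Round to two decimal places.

With rivals' combined output fixed at 89, Arcadia's profit is π_A = (130 - 89 - q_A)q_A - (26q_A) = (41 - q_A)q_A - (26q_A).
∂π_A/∂q_A = 15 - 2q_A = 0, so q_A = 15/2.

7.50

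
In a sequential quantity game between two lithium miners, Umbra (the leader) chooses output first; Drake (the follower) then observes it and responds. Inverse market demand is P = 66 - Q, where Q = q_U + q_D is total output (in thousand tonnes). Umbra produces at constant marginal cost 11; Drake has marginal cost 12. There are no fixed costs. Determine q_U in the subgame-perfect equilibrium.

The follower Drake best-responds to any q_U: π_D = (66 - Q)q_D - 12q_D.
Follower FOC: 54 - q_U - 2q_D = 0, so q_D(q_U) = (54 - q_U)/2.
The leader anticipates this reaction. Substituting into P = 66 - Q gives P = 39 - (1/2)q_U, so π_U = (39 - (1/2)q_U)q_U - 11q_U.
Leader FOC: 28 - q_U = 0, so q_U = 28.
Then q_D = (54 - 28)/2 = 13.

28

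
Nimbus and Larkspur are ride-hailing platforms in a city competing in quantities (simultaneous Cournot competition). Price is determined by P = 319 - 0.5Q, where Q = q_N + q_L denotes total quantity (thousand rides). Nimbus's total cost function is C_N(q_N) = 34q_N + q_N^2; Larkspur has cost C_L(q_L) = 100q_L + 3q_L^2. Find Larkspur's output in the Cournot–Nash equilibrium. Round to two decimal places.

Nimbus's profit: π_N = (319 - 0.5Q)q_N - (34q_N + q_N²). Setting ∂π_N/∂q_N = 0: 285 - 3q_N - (1/2)(q_L) = 0.
Larkspur's profit: π_L = (319 - 0.5Q)q_L - (100q_L + 3q_L²). Setting ∂π_L/∂q_L = 0: 219 - 7q_L - (1/2)(q_N) = 0.
So q_N = (285 - (1/2)q_L)/3 and q_L = (219 - (1/2)q_N)/7.
Substituting one into the other gives q_N = 90.8675 and q_L = 24.7952.

24.80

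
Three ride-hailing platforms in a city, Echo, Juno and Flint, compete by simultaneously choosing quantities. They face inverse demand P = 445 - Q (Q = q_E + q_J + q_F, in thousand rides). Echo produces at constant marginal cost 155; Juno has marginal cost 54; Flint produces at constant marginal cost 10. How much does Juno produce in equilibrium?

112

Echo's profit: π_E = (445 - Q)q_E - (155q_E). Setting ∂π_E/∂q_E = 0: 290 - 2q_E - (q_J + q_F) = 0.
Juno's profit: π_J = (445 - Q)q_J - (54q_J). Setting ∂π_J/∂q_J = 0: 391 - 2q_J - (q_E + q_F) = 0.
Flint's first-order condition: 435 - 2q_F - (q_E + q_J) = 0.
Adding the 3 conditions: 1116 − 2Q − 2Q = 0, i.e. Q = 279.
Back-substituting: q_E = (290 − 279) = 11, q_J = (391 − 279) = 112, q_F = (435 − 279) = 156.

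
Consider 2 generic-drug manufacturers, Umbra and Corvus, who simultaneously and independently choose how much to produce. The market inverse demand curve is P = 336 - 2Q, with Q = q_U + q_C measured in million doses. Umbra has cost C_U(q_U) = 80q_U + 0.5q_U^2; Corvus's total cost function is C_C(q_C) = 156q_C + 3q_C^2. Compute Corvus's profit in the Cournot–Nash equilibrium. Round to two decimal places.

355.73

Umbra's profit: π_U = (336 - 2Q)q_U - (80q_U + (1/2)q_U²). Setting ∂π_U/∂q_U = 0: 256 - 5q_U - 2(q_C) = 0.
Corvus's profit: π_C = (336 - 2Q)q_C - (156q_C + 3q_C²). Setting ∂π_C/∂q_C = 0: 180 - 10q_C - 2(q_U) = 0.
Rearranging gives the reaction functions q_U = (256 - 2q_C)/5 and q_C = (180 - 2q_U)/10.
Substituting one into the other gives q_U = 1100/23 and q_C = 194/23.
Price P = 336 - 2·(1294/23) = 223.4783.
Corvus's profit: 223.4783·(194/23) - 156·(194/23) - 3(194/23)² = 355.7278.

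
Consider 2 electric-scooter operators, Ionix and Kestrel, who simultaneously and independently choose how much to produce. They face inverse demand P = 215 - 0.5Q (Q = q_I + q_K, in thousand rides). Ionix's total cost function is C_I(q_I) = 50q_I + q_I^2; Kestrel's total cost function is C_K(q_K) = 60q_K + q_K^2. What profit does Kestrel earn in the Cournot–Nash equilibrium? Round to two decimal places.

Ionix's profit: π_I = (215 - 0.5Q)q_I - (50q_I + q_I²). Setting ∂π_I/∂q_I = 0: 165 - 3q_I - (1/2)(q_K) = 0.
Kestrel's first-order condition: 155 - 3q_K - (1/2)(q_I) = 0.
Rearranging gives the reaction functions q_I = (165 - (1/2)q_K)/3 and q_K = (155 - (1/2)q_I)/3.
Substituting one into the other gives q_I = 334/7 and q_K = 306/7.
Price P = 215 - (1/2)·(640/7) = 1185/7.
Kestrel's profit: (1185/7)·(306/7) - 60·(306/7) - (306/7)² = 2866.4082.

2866.41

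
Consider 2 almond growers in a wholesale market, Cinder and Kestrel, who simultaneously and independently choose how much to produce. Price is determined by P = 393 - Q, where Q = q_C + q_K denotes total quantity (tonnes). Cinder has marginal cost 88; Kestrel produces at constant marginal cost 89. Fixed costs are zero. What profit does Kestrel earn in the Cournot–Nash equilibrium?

10201

Cinder's profit: π_C = (393 - Q)q_C - (88q_C). Setting ∂π_C/∂q_C = 0: 305 - 2q_C - (q_K) = 0.
Kestrel's profit: π_K = (393 - Q)q_K - (89q_K). Setting ∂π_K/∂q_K = 0: 304 - 2q_K - (q_C) = 0.
Rearranging gives the reaction functions q_C = (305 - q_K)/2 and q_K = (304 - q_C)/2.
Substituting one into the other gives q_C = 102 and q_K = 101.
Price P = 393 - 203 = 190.
Kestrel's profit: (190 - 89)·101 = 10201.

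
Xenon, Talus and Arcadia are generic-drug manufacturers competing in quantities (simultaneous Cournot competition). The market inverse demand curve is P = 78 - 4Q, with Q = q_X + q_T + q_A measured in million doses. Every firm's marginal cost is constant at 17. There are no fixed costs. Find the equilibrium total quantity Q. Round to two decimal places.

11.44

A representative firm's profit is π_i = q_i(78 - 4Q) - 17q_i.
First-order condition (treating rivals' output as given): 61 - 8q_i - 4·Σ_{j≠i} q_j = 0.
By symmetry each firm produces the same amount; substituting Σ_{j≠i} q_j = 2q_i yields q_i = 61/16.
Total output Q = 61/16 + 61/16 + 61/16 = 183/16.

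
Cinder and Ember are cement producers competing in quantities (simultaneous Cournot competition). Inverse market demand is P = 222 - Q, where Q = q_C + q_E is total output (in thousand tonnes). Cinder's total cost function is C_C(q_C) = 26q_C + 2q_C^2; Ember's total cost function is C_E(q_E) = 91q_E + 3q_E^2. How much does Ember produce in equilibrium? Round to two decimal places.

12.55

Cinder's profit: π_C = (222 - Q)q_C - (26q_C + 2q_C²). Setting ∂π_C/∂q_C = 0: 196 - 6q_C - (q_E) = 0.
Ember's first-order condition: 131 - 8q_E - (q_C) = 0.
Best responses: q_C = (196 - q_E)/6, q_E = (131 - q_C)/8.
Substituting one into the other gives q_C = 1437/47 and q_E = 590/47.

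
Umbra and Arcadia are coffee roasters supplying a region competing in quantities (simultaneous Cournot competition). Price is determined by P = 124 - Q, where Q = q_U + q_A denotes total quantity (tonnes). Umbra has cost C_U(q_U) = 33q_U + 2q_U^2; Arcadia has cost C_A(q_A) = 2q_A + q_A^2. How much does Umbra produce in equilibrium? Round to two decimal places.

Umbra's profit: π_U = (124 - Q)q_U - (33q_U + 2q_U²). Setting ∂π_U/∂q_U = 0: 91 - 6q_U - (q_A) = 0.
Arcadia's first-order condition: 122 - 4q_A - (q_U) = 0.
Rearranging gives the reaction functions q_U = (91 - q_A)/6 and q_A = (122 - q_U)/4.
Substituting one into the other gives q_U = 242/23 and q_A = 641/23.

10.52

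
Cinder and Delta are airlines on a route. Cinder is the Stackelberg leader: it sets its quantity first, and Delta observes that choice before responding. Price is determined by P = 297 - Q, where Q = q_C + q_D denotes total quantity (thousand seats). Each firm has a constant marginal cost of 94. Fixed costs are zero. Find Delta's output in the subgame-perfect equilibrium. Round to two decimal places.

The follower Delta best-responds to any q_C: π_D = (297 - Q)q_D - 94q_D.
Setting the follower's marginal profit to zero, 203 - q_C - 2q_D = 0, i.e. q_D = (203 - q_C)/2.
Cinder substitutes q_D(q_C) into its own profit: π_C = q_C(297 - q_C - (203 - q_C)/2) - 94q_C = (391/2 - (1/2)q_C)q_C - 94q_C.
Leader FOC: 203/2 - q_C = 0, so q_C = 203/2.
Then q_D = (203 - 203/2)/2 = 203/4.

50.75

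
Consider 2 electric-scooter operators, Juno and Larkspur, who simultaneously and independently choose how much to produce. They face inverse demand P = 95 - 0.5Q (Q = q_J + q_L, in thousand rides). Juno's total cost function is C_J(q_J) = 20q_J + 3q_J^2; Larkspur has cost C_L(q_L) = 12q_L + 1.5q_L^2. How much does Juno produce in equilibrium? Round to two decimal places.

Juno's profit: π_J = (95 - 0.5Q)q_J - (20q_J + 3q_J²). Setting ∂π_J/∂q_J = 0: 75 - 7q_J - (1/2)(q_L) = 0.
Larkspur's first-order condition: 83 - 4q_L - (1/2)(q_J) = 0.
Rearranging gives the reaction functions q_J = (75 - (1/2)q_L)/7 and q_L = (83 - (1/2)q_J)/4.
Substituting one into the other gives q_J = 1034/111 and q_L = 19.5856.

9.32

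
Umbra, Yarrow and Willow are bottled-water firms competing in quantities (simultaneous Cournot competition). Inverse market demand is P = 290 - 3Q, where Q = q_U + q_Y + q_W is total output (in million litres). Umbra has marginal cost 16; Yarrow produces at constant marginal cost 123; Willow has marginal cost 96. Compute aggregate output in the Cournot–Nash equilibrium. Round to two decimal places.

Umbra's profit: π_U = (290 - 3Q)q_U - (16q_U). Setting ∂π_U/∂q_U = 0: 274 - 6q_U - 3(q_Y + q_W) = 0.
Yarrow's first-order condition: 167 - 6q_Y - 3(q_U + q_W) = 0.
Willow's first-order condition: 194 - 6q_W - 3(q_U + q_Y) = 0.
Adding the 3 conditions: 635 − 6Q − 6Q = 0, i.e. Q = 635/12.
Back-substituting: q_U = (274 − 635/4)/3 = 461/12, q_Y = (167 − 635/4)/3 = 11/4, q_W = (194 − 635/4)/3 = 47/4.
Total output Q = 461/12 + 11/4 + 47/4 = 635/12.

52.92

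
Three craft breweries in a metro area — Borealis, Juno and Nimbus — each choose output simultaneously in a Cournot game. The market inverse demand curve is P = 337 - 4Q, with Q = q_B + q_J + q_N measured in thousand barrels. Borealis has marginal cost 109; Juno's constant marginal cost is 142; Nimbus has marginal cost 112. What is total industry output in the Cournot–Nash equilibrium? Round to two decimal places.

40.50

Borealis's profit: π_B = (337 - 4Q)q_B - (109q_B). Setting ∂π_B/∂q_B = 0: 228 - 8q_B - 4(q_J + q_N) = 0.
Juno's profit: π_J = (337 - 4Q)q_J - (142q_J). Setting ∂π_J/∂q_J = 0: 195 - 8q_J - 4(q_B + q_N) = 0.
Nimbus's first-order condition: 225 - 8q_N - 4(q_B + q_J) = 0.
Summing all 3 equations gives 648 − 16Q = 0, hence Q = 81/2.
Back-substituting: q_B = (228 − 162)/4 = 33/2, q_J = (195 − 162)/4 = 33/4, q_N = (225 − 162)/4 = 63/4.
Total output Q = 33/2 + 33/4 + 63/4 = 81/2.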